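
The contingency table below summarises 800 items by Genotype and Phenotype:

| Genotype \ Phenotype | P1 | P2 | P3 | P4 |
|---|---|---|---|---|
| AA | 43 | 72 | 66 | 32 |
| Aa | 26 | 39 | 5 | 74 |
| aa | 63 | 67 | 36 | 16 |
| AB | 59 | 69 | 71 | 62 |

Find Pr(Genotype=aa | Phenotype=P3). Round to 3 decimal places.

0.202

Total with Phenotype=P3: 66 + 5 + 36 + 71 = 178.
P(Genotype=aa | Phenotype=P3) = 36/178 = 0.202.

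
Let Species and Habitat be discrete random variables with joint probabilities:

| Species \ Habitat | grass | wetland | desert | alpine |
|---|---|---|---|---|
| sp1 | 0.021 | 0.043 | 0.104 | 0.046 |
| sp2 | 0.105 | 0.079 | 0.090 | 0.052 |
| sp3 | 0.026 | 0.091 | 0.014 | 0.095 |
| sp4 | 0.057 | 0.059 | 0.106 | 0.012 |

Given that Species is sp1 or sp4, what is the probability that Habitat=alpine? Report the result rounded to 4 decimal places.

0.1295

P(Species=sp1) = 0.021 + 0.043 + 0.104 + 0.046 = 0.214.
P(Species=sp4) = 0.057 + 0.059 + 0.106 + 0.012 = 0.234.
P(Species ∈ {sp1, sp4}) = 0.214 + 0.234 = 0.448; P(Habitat=alpine, Species ∈ {sp1, sp4}) = 0.046 + 0.012 = 0.058.
P(Habitat=alpine | Species ∈ {sp1, sp4}) = 0.058/0.448 = 0.1295.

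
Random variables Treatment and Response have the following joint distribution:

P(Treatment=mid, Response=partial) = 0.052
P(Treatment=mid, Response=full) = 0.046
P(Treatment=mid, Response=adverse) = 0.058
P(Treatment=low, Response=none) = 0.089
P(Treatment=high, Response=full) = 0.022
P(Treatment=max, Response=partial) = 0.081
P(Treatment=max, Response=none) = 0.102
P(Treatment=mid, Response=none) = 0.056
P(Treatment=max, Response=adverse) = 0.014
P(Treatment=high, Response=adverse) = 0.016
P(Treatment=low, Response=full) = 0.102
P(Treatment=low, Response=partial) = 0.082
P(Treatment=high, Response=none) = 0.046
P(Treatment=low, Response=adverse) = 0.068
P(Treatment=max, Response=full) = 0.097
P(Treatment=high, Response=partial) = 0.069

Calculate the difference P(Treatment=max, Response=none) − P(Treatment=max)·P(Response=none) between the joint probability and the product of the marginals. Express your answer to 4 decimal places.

P(Treatment=max) = 0.102 + 0.081 + 0.097 + 0.014 = 0.294.
P(Response=none) = 0.089 + 0.056 + 0.046 + 0.102 = 0.293.
P(Treatment=max, Response=none) − P(Treatment=max)P(Response=none) = 0.102 − 0.294×0.293 = 0.0159.

0.0159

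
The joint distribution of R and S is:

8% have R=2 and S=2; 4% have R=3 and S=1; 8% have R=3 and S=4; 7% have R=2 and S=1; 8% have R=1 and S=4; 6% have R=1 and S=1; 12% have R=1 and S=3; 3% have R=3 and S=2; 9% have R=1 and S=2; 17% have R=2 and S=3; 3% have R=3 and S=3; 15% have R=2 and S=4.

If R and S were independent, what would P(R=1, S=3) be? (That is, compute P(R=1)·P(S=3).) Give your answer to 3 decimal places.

0.112

P(R=1) = 0.06 + 0.09 + 0.12 + 0.08 = 0.35.
P(S=3) = 0.12 + 0.17 + 0.03 = 0.32.
Product: 0.35 × 0.32 = 0.112.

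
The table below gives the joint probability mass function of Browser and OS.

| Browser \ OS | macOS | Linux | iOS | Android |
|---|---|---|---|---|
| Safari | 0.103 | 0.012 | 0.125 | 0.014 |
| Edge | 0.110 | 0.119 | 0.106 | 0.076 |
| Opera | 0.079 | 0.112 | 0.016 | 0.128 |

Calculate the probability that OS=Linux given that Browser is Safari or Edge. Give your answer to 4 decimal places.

0.1970

P(Browser=Safari) = 0.103 + 0.012 + 0.125 + 0.014 = 0.254.
P(Browser=Edge) = 0.110 + 0.119 + 0.106 + 0.076 = 0.411.
P(Browser ∈ {Safari, Edge}) = 0.254 + 0.411 = 0.665; P(OS=Linux, Browser ∈ {Safari, Edge}) = 0.012 + 0.119 = 0.131.
P(OS=Linux | Browser ∈ {Safari, Edge}) = 0.131/0.665 = 0.1970.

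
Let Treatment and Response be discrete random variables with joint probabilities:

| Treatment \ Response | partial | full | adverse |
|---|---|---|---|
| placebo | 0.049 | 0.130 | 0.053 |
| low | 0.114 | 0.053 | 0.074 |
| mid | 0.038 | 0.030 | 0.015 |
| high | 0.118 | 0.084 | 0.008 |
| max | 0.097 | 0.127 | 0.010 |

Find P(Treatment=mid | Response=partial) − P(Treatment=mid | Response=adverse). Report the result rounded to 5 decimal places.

P(Response=partial) = 0.049 + 0.114 + 0.038 + 0.118 + 0.097 = 0.416; P(Treatment=mid | Response=partial) = 0.038/0.416 = 0.091346.
P(Response=adverse) = 0.053 + 0.074 + 0.015 + 0.008 + 0.010 = 0.160; P(Treatment=mid | Response=adverse) = 0.015/0.160 = 0.093750.
Difference = -0.00240.

-0.00240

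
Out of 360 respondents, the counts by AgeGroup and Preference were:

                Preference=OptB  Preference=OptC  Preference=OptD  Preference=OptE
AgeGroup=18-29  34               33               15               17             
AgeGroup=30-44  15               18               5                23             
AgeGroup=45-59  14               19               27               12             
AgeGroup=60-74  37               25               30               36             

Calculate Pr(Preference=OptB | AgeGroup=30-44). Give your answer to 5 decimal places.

Total with AgeGroup=30-44: 15 + 18 + 5 + 23 = 61.
P(Preference=OptB | AgeGroup=30-44) = 15/61 = 0.24590.

0.24590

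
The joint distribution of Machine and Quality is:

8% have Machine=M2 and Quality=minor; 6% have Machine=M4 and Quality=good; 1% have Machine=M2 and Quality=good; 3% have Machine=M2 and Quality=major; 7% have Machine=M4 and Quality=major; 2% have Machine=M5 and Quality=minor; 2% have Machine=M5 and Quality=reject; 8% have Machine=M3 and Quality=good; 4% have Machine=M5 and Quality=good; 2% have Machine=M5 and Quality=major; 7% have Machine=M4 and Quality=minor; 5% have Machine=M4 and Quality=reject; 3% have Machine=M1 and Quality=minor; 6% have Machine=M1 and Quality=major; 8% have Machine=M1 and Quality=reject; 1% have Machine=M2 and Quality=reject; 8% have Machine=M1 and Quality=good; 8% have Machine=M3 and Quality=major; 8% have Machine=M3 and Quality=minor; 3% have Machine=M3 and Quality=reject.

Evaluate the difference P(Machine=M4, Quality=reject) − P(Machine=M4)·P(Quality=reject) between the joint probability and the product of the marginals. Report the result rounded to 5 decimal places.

P(Machine=M4) = 0.06 + 0.07 + 0.07 + 0.05 = 0.25.
P(Quality=reject) = 0.08 + 0.01 + 0.03 + 0.05 + 0.02 = 0.19.
P(Machine=M4, Quality=reject) − P(Machine=M4)P(Quality=reject) = 0.05 − 0.25×0.19 = 0.00250.

0.00250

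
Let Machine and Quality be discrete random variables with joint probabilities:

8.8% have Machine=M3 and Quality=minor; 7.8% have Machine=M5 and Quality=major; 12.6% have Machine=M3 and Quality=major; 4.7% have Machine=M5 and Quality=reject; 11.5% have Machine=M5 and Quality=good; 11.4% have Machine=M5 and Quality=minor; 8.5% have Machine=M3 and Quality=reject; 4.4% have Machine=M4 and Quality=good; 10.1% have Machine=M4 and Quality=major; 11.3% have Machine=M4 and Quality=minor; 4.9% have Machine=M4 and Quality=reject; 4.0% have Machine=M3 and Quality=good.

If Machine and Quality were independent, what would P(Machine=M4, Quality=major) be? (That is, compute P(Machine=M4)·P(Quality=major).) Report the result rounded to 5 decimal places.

P(Machine=M4) = 0.044 + 0.113 + 0.101 + 0.049 = 0.307.
P(Quality=major) = 0.126 + 0.101 + 0.078 = 0.305.
Product: 0.307 × 0.305 = 0.09364.

0.09364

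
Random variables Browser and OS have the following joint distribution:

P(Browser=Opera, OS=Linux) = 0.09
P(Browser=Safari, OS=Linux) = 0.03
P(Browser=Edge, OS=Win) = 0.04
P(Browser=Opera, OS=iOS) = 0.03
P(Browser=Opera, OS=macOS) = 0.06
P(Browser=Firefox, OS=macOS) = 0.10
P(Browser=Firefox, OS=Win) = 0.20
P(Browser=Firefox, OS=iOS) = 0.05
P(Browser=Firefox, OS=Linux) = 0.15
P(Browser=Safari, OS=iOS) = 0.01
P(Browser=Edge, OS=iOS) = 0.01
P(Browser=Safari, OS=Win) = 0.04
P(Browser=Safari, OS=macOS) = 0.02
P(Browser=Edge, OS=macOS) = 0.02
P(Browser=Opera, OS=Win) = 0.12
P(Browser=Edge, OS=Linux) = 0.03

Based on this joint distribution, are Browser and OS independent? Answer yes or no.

Every cell satisfies P(Browser,OS) = P(Browser)·P(OS). For instance P(Browser=Edge) = 0.10, P(OS=macOS) = 0.20, and 0.10×0.20 = 0.02 matches the joint entry. So Browser and OS are independent.

yes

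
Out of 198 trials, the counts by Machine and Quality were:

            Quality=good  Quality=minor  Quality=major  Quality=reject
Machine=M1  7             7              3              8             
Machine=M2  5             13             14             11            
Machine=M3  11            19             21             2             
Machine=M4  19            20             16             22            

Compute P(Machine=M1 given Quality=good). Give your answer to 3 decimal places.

Total with Quality=good: 7 + 5 + 11 + 19 = 42.
P(Machine=M1 | Quality=good) = 7/42 = 0.167.

0.167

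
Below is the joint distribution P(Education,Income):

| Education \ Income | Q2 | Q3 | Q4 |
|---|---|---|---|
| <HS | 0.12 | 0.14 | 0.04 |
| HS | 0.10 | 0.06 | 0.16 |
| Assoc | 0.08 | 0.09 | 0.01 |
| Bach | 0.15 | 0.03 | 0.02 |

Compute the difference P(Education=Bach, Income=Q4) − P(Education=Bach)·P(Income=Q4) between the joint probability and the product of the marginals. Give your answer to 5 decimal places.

P(Education=Bach) = 0.15 + 0.03 + 0.02 = 0.20.
P(Income=Q4) = 0.04 + 0.16 + 0.01 + 0.02 = 0.23.
P(Education=Bach, Income=Q4) − P(Education=Bach)P(Income=Q4) = 0.02 − 0.20×0.23 = -0.02600.

-0.02600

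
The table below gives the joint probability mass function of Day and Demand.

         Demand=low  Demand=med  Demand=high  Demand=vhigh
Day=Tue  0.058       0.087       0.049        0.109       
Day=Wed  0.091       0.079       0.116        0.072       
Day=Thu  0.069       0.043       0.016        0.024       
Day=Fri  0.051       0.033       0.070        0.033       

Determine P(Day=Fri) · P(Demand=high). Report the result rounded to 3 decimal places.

0.047

P(Day=Fri) = 0.051 + 0.033 + 0.070 + 0.033 = 0.187.
P(Demand=high) = 0.049 + 0.116 + 0.016 + 0.070 = 0.251.
Product: 0.187 × 0.251 = 0.047.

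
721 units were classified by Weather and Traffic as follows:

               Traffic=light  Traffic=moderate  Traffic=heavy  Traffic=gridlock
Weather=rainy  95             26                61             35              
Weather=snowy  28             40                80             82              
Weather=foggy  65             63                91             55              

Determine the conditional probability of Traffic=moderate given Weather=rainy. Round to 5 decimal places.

0.11982

Total with Weather=rainy: 95 + 26 + 61 + 35 = 217.
P(Traffic=moderate | Weather=rainy) = 26/217 = 0.11982.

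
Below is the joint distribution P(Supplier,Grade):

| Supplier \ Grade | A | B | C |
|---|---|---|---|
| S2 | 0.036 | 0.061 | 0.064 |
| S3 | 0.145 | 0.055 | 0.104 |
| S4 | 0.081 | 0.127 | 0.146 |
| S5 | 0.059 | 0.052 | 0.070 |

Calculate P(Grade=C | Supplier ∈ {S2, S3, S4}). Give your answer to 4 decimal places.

P(Supplier=S2) = 0.036 + 0.061 + 0.064 = 0.161.
P(Supplier=S3) = 0.145 + 0.055 + 0.104 = 0.304.
P(Supplier=S4) = 0.081 + 0.127 + 0.146 = 0.354.
P(Supplier ∈ {S2, S3, S4}) = 0.161 + 0.304 + 0.354 = 0.819; P(Grade=C, Supplier ∈ {S2, S3, S4}) = 0.064 + 0.104 + 0.146 = 0.314.
P(Grade=C | Supplier ∈ {S2, S3, S4}) = 0.314/0.819 = 0.3834.

0.3834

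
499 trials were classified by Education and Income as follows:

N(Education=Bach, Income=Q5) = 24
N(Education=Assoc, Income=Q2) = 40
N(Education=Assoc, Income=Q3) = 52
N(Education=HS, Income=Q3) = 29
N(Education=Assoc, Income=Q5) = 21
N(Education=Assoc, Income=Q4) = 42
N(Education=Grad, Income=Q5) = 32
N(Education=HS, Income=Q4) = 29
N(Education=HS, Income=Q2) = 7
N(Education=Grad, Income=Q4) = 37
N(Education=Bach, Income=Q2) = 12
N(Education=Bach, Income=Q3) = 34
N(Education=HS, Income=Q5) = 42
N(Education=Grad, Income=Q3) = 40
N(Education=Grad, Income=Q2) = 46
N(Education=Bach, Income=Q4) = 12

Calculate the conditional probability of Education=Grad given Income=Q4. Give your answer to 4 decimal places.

Total with Income=Q4: 29 + 42 + 12 + 37 = 120.
P(Education=Grad | Income=Q4) = 37/120 = 0.3083.

0.3083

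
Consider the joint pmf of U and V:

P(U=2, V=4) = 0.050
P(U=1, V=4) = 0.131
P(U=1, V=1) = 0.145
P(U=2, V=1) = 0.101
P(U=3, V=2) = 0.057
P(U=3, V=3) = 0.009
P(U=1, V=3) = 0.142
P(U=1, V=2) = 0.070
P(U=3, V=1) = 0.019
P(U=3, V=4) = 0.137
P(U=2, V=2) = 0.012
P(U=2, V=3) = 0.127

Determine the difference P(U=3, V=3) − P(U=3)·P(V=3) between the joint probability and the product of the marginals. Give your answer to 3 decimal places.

-0.053

P(U=3) = 0.019 + 0.057 + 0.009 + 0.137 = 0.222.
P(V=3) = 0.142 + 0.127 + 0.009 = 0.278.
P(U=3, V=3) − P(U=3)P(V=3) = 0.009 − 0.222×0.278 = -0.053.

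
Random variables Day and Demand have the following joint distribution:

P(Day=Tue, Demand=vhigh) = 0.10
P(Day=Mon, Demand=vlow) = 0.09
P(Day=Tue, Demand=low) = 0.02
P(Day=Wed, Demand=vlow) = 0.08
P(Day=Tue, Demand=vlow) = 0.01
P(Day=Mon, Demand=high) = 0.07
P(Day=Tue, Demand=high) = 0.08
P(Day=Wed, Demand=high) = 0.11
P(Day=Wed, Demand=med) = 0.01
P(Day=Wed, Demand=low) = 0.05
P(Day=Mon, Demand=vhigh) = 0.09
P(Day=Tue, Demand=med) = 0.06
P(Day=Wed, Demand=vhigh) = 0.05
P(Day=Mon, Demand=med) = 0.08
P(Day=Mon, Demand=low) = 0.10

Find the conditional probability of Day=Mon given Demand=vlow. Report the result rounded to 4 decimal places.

P(Demand=vlow) = 0.09 + 0.01 + 0.08 = 0.18.
P(Day=Mon | Demand=vlow) = 0.09/0.18 = 0.5000.

0.5000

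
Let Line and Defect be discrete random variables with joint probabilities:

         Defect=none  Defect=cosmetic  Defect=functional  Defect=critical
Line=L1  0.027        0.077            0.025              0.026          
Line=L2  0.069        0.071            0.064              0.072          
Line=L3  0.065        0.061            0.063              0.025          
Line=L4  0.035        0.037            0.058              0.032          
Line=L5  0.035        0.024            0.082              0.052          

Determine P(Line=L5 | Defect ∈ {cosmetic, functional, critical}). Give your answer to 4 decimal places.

0.2055

P(Defect=cosmetic) = 0.077 + 0.071 + 0.061 + 0.037 + 0.024 = 0.270.
P(Defect=functional) = 0.025 + 0.064 + 0.063 + 0.058 + 0.082 = 0.292.
P(Defect=critical) = 0.026 + 0.072 + 0.025 + 0.032 + 0.052 = 0.207.
P(Defect ∈ {cosmetic, functional, critical}) = 0.270 + 0.292 + 0.207 = 0.769; P(Line=L5, Defect ∈ {cosmetic, functional, critical}) = 0.024 + 0.082 + 0.052 = 0.158.
P(Line=L5 | Defect ∈ {cosmetic, functional, critical}) = 0.158/0.769 = 0.2055.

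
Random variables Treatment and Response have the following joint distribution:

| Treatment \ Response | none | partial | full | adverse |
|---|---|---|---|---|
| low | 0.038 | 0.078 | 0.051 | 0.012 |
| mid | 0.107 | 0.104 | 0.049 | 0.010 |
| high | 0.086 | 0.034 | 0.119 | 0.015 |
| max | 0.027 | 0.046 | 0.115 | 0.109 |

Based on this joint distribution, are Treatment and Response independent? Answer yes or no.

P(Treatment=max) = 0.297 and P(Response=adverse) = 0.146, so their product is 0.04336, but P(Treatment=max, Response=adverse) = 0.109. Since these differ, Treatment and Response are not independent.

no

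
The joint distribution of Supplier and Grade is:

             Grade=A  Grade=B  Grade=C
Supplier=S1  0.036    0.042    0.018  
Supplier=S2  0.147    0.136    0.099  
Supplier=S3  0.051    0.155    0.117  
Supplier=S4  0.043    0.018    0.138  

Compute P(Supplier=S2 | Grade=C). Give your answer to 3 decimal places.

0.266

P(Grade=C) = 0.018 + 0.099 + 0.117 + 0.138 = 0.372.
P(Supplier=S2 | Grade=C) = 0.099/0.372 = 0.266.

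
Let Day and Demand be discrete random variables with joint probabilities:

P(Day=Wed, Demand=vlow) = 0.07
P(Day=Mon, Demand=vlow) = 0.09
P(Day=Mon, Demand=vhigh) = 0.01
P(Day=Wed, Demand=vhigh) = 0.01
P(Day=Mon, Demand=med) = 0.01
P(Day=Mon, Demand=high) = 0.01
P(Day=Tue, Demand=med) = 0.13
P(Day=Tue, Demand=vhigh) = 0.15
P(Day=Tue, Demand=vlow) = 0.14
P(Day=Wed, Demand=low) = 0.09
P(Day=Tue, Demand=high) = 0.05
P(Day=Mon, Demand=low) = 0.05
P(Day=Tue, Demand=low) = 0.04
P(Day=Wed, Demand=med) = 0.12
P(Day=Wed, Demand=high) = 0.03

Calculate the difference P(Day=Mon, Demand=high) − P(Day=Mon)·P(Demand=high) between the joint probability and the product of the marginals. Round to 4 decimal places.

-0.0053

P(Day=Mon) = 0.09 + 0.05 + 0.01 + 0.01 + 0.01 = 0.17.
P(Demand=high) = 0.01 + 0.05 + 0.03 = 0.09.
P(Day=Mon, Demand=high) − P(Day=Mon)P(Demand=high) = 0.01 − 0.17×0.09 = -0.0053.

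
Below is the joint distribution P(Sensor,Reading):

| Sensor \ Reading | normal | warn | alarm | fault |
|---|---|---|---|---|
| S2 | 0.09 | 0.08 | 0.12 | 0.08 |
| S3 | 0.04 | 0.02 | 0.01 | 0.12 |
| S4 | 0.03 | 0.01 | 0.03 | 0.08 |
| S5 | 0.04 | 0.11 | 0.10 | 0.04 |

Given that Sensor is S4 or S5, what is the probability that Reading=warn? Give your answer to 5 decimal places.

0.27273

P(Sensor=S4) = 0.03 + 0.01 + 0.03 + 0.08 = 0.15.
P(Sensor=S5) = 0.04 + 0.11 + 0.10 + 0.04 = 0.29.
P(Sensor ∈ {S4, S5}) = 0.15 + 0.29 = 0.44; P(Reading=warn, Sensor ∈ {S4, S5}) = 0.01 + 0.11 = 0.12.
P(Reading=warn | Sensor ∈ {S4, S5}) = 0.12/0.44 = 0.27273.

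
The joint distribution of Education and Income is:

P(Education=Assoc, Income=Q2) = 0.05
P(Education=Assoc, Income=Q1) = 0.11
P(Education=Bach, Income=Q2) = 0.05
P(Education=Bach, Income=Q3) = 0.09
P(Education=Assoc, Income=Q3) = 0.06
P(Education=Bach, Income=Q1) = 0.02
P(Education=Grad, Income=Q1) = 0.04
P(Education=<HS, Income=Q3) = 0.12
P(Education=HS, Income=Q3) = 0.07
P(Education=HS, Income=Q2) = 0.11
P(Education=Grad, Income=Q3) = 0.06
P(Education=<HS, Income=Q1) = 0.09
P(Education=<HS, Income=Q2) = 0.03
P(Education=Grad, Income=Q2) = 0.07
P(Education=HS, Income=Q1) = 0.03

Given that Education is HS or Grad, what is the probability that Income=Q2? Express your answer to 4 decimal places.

0.4737

P(Education=HS) = 0.03 + 0.11 + 0.07 = 0.21.
P(Education=Grad) = 0.04 + 0.07 + 0.06 = 0.17.
P(Education ∈ {HS, Grad}) = 0.21 + 0.17 = 0.38; P(Income=Q2, Education ∈ {HS, Grad}) = 0.11 + 0.07 = 0.18.
P(Income=Q2 | Education ∈ {HS, Grad}) = 0.18/0.38 = 0.4737.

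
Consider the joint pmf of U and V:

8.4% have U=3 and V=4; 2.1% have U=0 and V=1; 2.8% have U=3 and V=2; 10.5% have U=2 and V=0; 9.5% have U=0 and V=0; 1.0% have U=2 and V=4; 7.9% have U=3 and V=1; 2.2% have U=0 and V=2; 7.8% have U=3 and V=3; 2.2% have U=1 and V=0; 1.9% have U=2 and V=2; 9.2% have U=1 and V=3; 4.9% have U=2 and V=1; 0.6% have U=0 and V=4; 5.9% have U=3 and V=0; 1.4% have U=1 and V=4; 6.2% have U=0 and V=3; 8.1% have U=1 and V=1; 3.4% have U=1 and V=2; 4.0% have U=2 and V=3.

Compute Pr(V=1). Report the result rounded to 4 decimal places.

0.2300

P(V=1) = 0.021 + 0.081 + 0.049 + 0.079 = 0.230.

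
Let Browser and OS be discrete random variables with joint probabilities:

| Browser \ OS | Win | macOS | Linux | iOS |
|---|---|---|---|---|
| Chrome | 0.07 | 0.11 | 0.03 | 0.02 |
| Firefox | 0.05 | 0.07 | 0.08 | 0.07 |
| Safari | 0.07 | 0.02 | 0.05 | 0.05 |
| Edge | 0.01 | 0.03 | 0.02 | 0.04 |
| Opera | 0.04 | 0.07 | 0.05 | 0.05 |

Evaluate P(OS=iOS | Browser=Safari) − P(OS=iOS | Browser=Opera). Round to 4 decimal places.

0.0251

P(Browser=Safari) = 0.07 + 0.02 + 0.05 + 0.05 = 0.19; P(OS=iOS | Browser=Safari) = 0.05/0.19 = 0.26316.
P(Browser=Opera) = 0.04 + 0.07 + 0.05 + 0.05 = 0.21; P(OS=iOS | Browser=Opera) = 0.05/0.21 = 0.23810.
Difference = 0.0251.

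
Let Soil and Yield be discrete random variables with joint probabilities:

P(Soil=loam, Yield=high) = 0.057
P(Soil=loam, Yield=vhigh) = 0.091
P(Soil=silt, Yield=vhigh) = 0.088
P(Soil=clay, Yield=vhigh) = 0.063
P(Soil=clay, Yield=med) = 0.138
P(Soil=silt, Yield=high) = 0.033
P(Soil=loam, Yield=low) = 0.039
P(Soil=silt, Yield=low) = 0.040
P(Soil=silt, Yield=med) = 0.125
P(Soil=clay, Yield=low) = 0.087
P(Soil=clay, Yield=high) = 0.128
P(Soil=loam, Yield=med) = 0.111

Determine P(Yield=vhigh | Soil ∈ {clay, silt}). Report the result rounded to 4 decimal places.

0.2151

P(Soil=clay) = 0.087 + 0.138 + 0.128 + 0.063 = 0.416.
P(Soil=silt) = 0.040 + 0.125 + 0.033 + 0.088 = 0.286.
P(Soil ∈ {clay, silt}) = 0.416 + 0.286 = 0.702; P(Yield=vhigh, Soil ∈ {clay, silt}) = 0.063 + 0.088 = 0.151.
P(Yield=vhigh | Soil ∈ {clay, silt}) = 0.151/0.702 = 0.2151.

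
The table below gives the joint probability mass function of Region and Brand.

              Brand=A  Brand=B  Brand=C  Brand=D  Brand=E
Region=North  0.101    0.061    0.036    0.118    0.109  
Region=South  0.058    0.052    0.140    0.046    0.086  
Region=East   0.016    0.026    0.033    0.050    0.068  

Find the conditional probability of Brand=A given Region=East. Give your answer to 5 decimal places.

0.08290

P(Region=East) = 0.016 + 0.026 + 0.033 + 0.050 + 0.068 = 0.193.
P(Brand=A | Region=East) = 0.016/0.193 = 0.08290.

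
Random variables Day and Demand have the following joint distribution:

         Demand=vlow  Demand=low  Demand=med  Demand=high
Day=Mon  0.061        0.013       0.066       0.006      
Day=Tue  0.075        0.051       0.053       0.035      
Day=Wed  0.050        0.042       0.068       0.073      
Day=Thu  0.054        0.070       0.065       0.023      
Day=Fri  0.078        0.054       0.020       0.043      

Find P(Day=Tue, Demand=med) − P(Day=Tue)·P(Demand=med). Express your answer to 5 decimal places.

-0.00521

P(Day=Tue) = 0.075 + 0.051 + 0.053 + 0.035 = 0.214.
P(Demand=med) = 0.066 + 0.053 + 0.068 + 0.065 + 0.020 = 0.272.
P(Day=Tue, Demand=med) − P(Day=Tue)P(Demand=med) = 0.053 − 0.214×0.272 = -0.00521.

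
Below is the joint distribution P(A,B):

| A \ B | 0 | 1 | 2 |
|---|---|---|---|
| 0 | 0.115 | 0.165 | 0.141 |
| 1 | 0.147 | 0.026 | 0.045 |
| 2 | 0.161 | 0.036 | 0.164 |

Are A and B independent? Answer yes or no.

P(A=0) = 0.421 and P(B=1) = 0.227, so their product is 0.09557, but P(A=0, B=1) = 0.165. Since these differ, A and B are not independent.

no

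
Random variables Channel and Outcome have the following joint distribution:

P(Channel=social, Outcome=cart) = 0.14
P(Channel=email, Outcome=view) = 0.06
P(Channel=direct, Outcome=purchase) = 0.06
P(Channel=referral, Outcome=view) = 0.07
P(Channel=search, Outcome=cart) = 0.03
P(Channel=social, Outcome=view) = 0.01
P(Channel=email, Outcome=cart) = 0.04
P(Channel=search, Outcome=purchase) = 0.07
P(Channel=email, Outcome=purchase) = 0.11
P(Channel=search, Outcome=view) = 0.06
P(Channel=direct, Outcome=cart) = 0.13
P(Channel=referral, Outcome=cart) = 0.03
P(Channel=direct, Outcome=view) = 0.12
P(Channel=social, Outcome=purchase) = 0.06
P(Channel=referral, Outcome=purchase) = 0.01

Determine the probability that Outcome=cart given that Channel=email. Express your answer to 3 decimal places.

P(Channel=email) = 0.06 + 0.04 + 0.11 = 0.21.
P(Outcome=cart | Channel=email) = 0.04/0.21 = 0.190.

0.190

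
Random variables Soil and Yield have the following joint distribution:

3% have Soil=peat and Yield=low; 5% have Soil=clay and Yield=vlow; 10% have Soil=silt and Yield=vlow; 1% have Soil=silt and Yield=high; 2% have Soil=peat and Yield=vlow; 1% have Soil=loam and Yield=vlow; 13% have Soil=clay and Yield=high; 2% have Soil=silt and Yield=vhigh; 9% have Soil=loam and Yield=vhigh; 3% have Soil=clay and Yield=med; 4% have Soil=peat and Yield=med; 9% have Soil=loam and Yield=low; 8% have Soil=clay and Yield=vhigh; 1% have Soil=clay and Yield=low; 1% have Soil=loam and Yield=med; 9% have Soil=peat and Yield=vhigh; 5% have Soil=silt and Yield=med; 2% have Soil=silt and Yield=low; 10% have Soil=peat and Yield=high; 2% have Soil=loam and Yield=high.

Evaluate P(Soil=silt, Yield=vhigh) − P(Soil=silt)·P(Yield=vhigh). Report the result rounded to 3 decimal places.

P(Soil=silt) = 0.10 + 0.02 + 0.05 + 0.01 + 0.02 = 0.20.
P(Yield=vhigh) = 0.09 + 0.08 + 0.02 + 0.09 = 0.28.
P(Soil=silt, Yield=vhigh) − P(Soil=silt)P(Yield=vhigh) = 0.02 − 0.20×0.28 = -0.036.

-0.036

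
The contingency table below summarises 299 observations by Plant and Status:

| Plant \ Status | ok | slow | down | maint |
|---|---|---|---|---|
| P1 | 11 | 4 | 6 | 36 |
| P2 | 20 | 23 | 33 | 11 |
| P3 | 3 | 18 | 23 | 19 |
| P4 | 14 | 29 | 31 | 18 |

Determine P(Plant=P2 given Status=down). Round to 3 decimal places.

0.355

Total with Status=down: 6 + 33 + 23 + 31 = 93.
P(Plant=P2 | Status=down) = 33/93 = 0.355.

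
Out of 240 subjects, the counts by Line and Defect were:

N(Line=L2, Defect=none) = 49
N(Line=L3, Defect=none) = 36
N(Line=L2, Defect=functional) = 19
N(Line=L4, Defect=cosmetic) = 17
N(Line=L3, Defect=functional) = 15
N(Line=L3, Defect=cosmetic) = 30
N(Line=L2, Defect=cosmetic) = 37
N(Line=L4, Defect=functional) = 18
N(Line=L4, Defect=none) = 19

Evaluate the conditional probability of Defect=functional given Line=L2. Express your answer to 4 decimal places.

Total with Line=L2: 49 + 37 + 19 = 105.
P(Defect=functional | Line=L2) = 19/105 = 0.1810.

0.1810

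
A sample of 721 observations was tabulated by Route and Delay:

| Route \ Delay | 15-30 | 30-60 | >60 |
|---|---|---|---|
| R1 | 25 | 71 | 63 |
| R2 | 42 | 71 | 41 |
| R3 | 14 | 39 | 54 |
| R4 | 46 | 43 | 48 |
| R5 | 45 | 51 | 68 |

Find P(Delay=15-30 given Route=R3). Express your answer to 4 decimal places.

0.1308

Total with Route=R3: 14 + 39 + 54 = 107.
P(Delay=15-30 | Route=R3) = 14/107 = 0.1308.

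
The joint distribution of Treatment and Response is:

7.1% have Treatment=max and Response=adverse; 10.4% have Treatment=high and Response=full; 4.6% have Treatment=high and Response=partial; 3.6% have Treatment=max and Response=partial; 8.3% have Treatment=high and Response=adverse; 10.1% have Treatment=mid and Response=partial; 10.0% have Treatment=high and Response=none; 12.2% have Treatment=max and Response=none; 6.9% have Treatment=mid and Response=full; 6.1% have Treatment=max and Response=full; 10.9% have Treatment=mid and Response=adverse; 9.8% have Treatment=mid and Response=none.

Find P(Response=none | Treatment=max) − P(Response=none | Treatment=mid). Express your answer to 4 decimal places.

P(Treatment=max) = 0.122 + 0.036 + 0.061 + 0.071 = 0.290; P(Response=none | Treatment=max) = 0.122/0.290 = 0.42069.
P(Treatment=mid) = 0.098 + 0.101 + 0.069 + 0.109 = 0.377; P(Response=none | Treatment=mid) = 0.098/0.377 = 0.25995.
Difference = 0.1607.

0.1607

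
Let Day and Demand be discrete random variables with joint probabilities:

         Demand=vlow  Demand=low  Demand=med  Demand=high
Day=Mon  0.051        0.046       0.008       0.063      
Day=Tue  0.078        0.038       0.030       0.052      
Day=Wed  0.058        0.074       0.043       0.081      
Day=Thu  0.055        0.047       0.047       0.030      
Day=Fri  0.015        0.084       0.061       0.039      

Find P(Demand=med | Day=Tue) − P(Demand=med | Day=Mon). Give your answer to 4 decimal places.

P(Day=Tue) = 0.078 + 0.038 + 0.030 + 0.052 = 0.198; P(Demand=med | Day=Tue) = 0.030/0.198 = 0.15152.
P(Day=Mon) = 0.051 + 0.046 + 0.008 + 0.063 = 0.168; P(Demand=med | Day=Mon) = 0.008/0.168 = 0.04762.
Difference = 0.1039.

0.1039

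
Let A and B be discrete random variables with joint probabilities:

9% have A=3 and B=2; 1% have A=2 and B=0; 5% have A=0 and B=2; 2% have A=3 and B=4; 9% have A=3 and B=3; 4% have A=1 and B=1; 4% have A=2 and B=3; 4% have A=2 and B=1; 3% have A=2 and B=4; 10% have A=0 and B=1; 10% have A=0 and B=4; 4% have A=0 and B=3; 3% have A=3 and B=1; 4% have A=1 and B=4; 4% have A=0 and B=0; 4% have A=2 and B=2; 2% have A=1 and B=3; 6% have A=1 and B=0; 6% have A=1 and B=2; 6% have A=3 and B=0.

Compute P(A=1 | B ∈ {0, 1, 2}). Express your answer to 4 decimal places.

P(B=0) = 0.04 + 0.06 + 0.01 + 0.06 = 0.17.
P(B=1) = 0.10 + 0.04 + 0.04 + 0.03 = 0.21.
P(B=2) = 0.05 + 0.06 + 0.04 + 0.09 = 0.24.
P(B ∈ {0, 1, 2}) = 0.17 + 0.21 + 0.24 = 0.62; P(A=1, B ∈ {0, 1, 2}) = 0.06 + 0.04 + 0.06 = 0.16.
P(A=1 | B ∈ {0, 1, 2}) = 0.16/0.62 = 0.2581.

0.2581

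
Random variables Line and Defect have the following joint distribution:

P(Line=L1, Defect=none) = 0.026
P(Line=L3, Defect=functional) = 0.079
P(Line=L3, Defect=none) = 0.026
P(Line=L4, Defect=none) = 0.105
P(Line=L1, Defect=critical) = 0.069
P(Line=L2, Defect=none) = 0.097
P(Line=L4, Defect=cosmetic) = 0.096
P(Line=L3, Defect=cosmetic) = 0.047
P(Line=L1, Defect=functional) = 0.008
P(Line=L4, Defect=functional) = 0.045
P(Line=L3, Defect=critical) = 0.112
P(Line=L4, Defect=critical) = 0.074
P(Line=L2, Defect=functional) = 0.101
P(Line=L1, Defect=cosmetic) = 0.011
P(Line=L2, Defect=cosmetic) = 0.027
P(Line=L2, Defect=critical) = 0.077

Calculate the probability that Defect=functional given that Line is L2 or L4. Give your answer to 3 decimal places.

P(Line=L2) = 0.097 + 0.027 + 0.101 + 0.077 = 0.302.
P(Line=L4) = 0.105 + 0.096 + 0.045 + 0.074 = 0.320.
P(Line ∈ {L2, L4}) = 0.302 + 0.320 = 0.622; P(Defect=functional, Line ∈ {L2, L4}) = 0.101 + 0.045 = 0.146.
P(Defect=functional | Line ∈ {L2, L4}) = 0.146/0.622 = 0.235.

0.235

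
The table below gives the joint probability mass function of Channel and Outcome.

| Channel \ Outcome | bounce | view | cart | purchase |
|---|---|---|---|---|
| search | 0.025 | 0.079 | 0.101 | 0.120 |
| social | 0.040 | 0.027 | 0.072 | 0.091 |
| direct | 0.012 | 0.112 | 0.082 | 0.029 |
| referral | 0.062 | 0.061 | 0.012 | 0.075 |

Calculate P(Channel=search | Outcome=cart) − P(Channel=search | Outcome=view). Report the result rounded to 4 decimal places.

P(Outcome=cart) = 0.101 + 0.072 + 0.082 + 0.012 = 0.267; P(Channel=search | Outcome=cart) = 0.101/0.267 = 0.37828.
P(Outcome=view) = 0.079 + 0.027 + 0.112 + 0.061 = 0.279; P(Channel=search | Outcome=view) = 0.079/0.279 = 0.28315.
Difference = 0.0951.

0.0951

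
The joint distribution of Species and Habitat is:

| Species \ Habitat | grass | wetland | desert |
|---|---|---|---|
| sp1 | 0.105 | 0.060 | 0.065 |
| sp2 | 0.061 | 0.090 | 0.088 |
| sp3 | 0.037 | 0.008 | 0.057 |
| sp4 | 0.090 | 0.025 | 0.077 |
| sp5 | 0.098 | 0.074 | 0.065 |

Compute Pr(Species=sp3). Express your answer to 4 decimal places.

0.1020

P(Species=sp3) = 0.037 + 0.008 + 0.057 = 0.102.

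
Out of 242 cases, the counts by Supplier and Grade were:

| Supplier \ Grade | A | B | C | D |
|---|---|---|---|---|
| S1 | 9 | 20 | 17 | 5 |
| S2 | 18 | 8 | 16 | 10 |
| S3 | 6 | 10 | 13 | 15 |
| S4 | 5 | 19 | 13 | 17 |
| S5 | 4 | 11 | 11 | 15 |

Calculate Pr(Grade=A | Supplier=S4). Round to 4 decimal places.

0.0926

Total with Supplier=S4: 5 + 19 + 13 + 17 = 54.
P(Grade=A | Supplier=S4) = 5/54 = 0.0926.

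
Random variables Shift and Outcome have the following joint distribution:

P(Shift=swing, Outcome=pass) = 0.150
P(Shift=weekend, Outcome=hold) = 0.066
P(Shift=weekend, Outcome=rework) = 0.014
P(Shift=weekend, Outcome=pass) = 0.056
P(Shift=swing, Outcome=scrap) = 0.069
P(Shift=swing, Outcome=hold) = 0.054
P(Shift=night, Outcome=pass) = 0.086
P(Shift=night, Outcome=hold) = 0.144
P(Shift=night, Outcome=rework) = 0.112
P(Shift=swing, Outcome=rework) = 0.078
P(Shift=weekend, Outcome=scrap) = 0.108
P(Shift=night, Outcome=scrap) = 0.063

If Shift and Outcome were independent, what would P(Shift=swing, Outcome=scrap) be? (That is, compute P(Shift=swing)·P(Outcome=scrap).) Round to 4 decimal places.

0.0842

P(Shift=swing) = 0.150 + 0.078 + 0.069 + 0.054 = 0.351.
P(Outcome=scrap) = 0.069 + 0.063 + 0.108 = 0.240.
Product: 0.351 × 0.240 = 0.0842.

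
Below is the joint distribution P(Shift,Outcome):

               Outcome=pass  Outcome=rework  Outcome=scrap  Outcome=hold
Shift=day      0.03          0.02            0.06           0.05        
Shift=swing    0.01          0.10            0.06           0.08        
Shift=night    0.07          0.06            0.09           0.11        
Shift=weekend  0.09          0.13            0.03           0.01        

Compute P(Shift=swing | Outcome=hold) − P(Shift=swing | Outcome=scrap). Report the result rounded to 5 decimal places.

P(Outcome=hold) = 0.05 + 0.08 + 0.11 + 0.01 = 0.25; P(Shift=swing | Outcome=hold) = 0.08/0.25 = 0.320000.
P(Outcome=scrap) = 0.06 + 0.06 + 0.09 + 0.03 = 0.24; P(Shift=swing | Outcome=scrap) = 0.06/0.24 = 0.250000.
Difference = 0.07000.

0.07000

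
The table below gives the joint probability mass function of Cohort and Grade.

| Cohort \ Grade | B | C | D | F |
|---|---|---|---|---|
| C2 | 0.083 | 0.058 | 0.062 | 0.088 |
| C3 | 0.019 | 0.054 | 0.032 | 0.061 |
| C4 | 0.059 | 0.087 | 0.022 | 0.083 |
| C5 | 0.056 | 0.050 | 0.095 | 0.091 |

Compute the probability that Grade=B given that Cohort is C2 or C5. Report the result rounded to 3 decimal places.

0.238

P(Cohort=C2) = 0.083 + 0.058 + 0.062 + 0.088 = 0.291.
P(Cohort=C5) = 0.056 + 0.050 + 0.095 + 0.091 = 0.292.
P(Cohort ∈ {C2, C5}) = 0.291 + 0.292 = 0.583; P(Grade=B, Cohort ∈ {C2, C5}) = 0.083 + 0.056 = 0.139.
P(Grade=B | Cohort ∈ {C2, C5}) = 0.139/0.583 = 0.238.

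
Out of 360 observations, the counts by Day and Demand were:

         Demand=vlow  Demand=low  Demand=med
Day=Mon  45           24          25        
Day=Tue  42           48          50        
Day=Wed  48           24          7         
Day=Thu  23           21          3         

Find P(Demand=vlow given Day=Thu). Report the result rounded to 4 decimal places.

0.4894

Total with Day=Thu: 23 + 21 + 3 = 47.
P(Demand=vlow | Day=Thu) = 23/47 = 0.4894.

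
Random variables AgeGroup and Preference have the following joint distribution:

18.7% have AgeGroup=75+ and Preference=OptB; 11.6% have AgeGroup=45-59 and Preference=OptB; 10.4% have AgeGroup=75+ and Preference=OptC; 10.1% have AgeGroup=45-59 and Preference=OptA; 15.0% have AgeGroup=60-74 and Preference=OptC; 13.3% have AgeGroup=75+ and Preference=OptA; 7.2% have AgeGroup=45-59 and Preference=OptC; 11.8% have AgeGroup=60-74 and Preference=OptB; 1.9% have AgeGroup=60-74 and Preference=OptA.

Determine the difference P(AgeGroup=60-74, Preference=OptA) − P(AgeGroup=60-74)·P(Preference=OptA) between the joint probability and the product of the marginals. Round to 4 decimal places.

P(AgeGroup=60-74) = 0.019 + 0.118 + 0.150 = 0.287.
P(Preference=OptA) = 0.101 + 0.019 + 0.133 = 0.253.
P(AgeGroup=60-74, Preference=OptA) − P(AgeGroup=60-74)P(Preference=OptA) = 0.019 − 0.287×0.253 = -0.0536.

-0.0536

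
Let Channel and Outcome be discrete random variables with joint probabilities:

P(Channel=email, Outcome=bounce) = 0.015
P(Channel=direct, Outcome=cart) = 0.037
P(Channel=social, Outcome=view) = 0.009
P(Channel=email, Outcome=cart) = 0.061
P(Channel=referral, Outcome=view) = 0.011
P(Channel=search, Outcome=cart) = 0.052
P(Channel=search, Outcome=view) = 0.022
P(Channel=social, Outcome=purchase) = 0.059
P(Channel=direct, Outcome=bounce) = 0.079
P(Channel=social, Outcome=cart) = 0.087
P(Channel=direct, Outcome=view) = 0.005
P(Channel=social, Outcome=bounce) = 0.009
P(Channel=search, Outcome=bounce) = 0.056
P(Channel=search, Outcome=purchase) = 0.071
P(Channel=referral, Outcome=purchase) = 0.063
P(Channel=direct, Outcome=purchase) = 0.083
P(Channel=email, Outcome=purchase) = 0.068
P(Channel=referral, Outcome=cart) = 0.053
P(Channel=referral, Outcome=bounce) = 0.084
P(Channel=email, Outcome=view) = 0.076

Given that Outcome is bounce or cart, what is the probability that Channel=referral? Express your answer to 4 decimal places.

P(Outcome=bounce) = 0.015 + 0.056 + 0.009 + 0.079 + 0.084 = 0.243.
P(Outcome=cart) = 0.061 + 0.052 + 0.087 + 0.037 + 0.053 = 0.290.
P(Outcome ∈ {bounce, cart}) = 0.243 + 0.290 = 0.533; P(Channel=referral, Outcome ∈ {bounce, cart}) = 0.084 + 0.053 = 0.137.
P(Channel=referral | Outcome ∈ {bounce, cart}) = 0.137/0.533 = 0.2570.

0.2570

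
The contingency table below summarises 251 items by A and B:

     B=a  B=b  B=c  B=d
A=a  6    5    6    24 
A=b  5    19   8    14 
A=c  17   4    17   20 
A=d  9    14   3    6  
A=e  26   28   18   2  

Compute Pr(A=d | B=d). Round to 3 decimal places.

0.091

Total with B=d: 24 + 14 + 20 + 6 + 2 = 66.
P(A=d | B=d) = 6/66 = 0.091.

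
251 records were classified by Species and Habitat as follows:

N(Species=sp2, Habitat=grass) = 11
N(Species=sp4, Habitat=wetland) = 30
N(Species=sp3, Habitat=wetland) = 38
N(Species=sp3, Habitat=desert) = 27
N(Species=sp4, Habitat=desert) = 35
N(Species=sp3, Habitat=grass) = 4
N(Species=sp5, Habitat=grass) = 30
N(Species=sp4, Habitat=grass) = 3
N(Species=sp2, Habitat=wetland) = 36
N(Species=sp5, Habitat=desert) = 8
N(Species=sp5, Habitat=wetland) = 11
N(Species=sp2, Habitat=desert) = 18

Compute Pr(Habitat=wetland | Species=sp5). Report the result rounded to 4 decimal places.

Total with Species=sp5: 30 + 11 + 8 = 49.
P(Habitat=wetland | Species=sp5) = 11/49 = 0.2245.

0.2245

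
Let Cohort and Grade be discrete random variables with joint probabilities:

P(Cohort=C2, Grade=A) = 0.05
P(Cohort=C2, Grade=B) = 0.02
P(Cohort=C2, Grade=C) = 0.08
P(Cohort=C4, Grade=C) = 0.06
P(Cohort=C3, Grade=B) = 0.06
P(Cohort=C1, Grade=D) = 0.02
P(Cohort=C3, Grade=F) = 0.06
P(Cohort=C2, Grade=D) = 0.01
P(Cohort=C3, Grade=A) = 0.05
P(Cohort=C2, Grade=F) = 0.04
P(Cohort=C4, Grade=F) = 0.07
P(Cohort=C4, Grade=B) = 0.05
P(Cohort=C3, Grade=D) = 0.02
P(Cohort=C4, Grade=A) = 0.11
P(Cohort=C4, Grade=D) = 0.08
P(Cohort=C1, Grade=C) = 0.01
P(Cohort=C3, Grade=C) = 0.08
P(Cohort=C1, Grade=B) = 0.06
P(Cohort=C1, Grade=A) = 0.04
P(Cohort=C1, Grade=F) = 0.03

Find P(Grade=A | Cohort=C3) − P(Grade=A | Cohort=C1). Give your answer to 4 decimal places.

-0.0648

P(Cohort=C3) = 0.05 + 0.06 + 0.08 + 0.02 + 0.06 = 0.27; P(Grade=A | Cohort=C3) = 0.05/0.27 = 0.18519.
P(Cohort=C1) = 0.04 + 0.06 + 0.01 + 0.02 + 0.03 = 0.16; P(Grade=A | Cohort=C1) = 0.04/0.16 = 0.25000.
Difference = -0.0648.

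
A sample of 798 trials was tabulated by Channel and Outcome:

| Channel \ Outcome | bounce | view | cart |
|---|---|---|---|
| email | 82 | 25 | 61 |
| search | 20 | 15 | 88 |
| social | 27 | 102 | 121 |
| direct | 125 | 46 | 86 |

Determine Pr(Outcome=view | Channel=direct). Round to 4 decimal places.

Total with Channel=direct: 125 + 46 + 86 = 257.
P(Outcome=view | Channel=direct) = 46/257 = 0.1790.

0.1790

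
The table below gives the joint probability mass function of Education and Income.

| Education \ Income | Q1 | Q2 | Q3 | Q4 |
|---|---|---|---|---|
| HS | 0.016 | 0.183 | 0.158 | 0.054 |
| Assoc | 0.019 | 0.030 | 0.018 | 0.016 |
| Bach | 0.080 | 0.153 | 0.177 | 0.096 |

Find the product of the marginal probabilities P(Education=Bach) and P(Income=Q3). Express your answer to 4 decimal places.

0.1786

P(Education=Bach) = 0.080 + 0.153 + 0.177 + 0.096 = 0.506.
P(Income=Q3) = 0.158 + 0.018 + 0.177 = 0.353.
Product: 0.506 × 0.353 = 0.1786.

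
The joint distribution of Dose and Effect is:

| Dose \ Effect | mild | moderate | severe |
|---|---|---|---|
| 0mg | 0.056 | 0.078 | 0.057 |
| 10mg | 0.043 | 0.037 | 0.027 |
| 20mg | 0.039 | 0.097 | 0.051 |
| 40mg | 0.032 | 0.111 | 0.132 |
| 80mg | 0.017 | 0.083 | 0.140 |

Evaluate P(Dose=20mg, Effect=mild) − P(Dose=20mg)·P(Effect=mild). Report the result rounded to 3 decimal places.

0.004

P(Dose=20mg) = 0.039 + 0.097 + 0.051 = 0.187.
P(Effect=mild) = 0.056 + 0.043 + 0.039 + 0.032 + 0.017 = 0.187.
P(Dose=20mg, Effect=mild) − P(Dose=20mg)P(Effect=mild) = 0.039 − 0.187×0.187 = 0.004.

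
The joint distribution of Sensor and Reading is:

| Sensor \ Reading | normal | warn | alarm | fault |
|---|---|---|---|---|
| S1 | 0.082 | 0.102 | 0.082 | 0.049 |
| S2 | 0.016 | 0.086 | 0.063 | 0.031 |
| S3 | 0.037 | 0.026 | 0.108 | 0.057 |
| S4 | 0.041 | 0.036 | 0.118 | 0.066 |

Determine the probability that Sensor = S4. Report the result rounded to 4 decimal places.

0.2610

P(Sensor=S4) = 0.041 + 0.036 + 0.118 + 0.066 = 0.261.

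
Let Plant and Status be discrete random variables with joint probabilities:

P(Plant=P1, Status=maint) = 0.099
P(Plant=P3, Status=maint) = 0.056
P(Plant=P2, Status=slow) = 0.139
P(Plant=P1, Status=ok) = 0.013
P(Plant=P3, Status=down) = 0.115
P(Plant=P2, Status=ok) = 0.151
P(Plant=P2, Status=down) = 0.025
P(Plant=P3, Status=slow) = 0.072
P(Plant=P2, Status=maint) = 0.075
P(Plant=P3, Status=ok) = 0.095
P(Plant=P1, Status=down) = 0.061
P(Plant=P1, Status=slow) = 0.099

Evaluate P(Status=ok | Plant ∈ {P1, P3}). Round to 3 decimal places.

P(Plant=P1) = 0.013 + 0.099 + 0.061 + 0.099 = 0.272.
P(Plant=P3) = 0.095 + 0.072 + 0.115 + 0.056 = 0.338.
P(Plant ∈ {P1, P3}) = 0.272 + 0.338 = 0.610; P(Status=ok, Plant ∈ {P1, P3}) = 0.013 + 0.095 = 0.108.
P(Status=ok | Plant ∈ {P1, P3}) = 0.108/0.610 = 0.177.

0.177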